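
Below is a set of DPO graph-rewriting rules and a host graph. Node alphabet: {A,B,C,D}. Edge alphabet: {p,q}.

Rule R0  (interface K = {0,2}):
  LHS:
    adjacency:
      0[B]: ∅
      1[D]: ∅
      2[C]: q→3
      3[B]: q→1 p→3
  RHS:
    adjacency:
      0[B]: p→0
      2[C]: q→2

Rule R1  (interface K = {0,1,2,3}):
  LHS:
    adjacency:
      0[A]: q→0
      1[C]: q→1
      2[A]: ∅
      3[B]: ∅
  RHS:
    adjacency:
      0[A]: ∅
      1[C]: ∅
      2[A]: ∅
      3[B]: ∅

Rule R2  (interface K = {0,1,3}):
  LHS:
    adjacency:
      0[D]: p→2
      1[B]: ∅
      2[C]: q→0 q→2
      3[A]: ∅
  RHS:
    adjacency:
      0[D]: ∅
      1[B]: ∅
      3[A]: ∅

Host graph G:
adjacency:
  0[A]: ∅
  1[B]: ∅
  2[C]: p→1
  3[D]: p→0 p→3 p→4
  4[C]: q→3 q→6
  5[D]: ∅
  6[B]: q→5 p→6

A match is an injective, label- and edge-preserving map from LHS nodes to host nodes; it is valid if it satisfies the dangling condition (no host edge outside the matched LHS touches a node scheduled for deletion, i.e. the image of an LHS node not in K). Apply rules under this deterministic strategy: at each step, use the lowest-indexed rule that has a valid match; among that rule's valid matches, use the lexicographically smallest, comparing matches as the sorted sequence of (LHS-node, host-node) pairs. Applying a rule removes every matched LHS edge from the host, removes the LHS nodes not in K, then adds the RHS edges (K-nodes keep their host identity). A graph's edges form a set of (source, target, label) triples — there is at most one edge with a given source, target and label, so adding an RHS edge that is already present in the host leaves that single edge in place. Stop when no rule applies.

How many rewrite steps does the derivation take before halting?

[0] host  ⇒  7 nodes, 8 edges  {2-p->1 3-p->0 3-p->3 3-p->4 4-q->3 4-q->6 6-q->5 6-p->6}
[1] R0 @ {0↦1, 1↦5, 2↦4, 3↦6}  ⇒  5 nodes, 7 edges  {1-p->1 2-p->1 3-p->0 3-p->3 3-p->4 4-q->3 4-q->4}
[2] R2 @ {0↦3, 1↦1, 2↦4, 3↦0}  ⇒  4 nodes, 4 edges  {1-p->1 2-p->1 3-p->0 3-p->3}
final graph: no rule applies after step 2

Answer: 2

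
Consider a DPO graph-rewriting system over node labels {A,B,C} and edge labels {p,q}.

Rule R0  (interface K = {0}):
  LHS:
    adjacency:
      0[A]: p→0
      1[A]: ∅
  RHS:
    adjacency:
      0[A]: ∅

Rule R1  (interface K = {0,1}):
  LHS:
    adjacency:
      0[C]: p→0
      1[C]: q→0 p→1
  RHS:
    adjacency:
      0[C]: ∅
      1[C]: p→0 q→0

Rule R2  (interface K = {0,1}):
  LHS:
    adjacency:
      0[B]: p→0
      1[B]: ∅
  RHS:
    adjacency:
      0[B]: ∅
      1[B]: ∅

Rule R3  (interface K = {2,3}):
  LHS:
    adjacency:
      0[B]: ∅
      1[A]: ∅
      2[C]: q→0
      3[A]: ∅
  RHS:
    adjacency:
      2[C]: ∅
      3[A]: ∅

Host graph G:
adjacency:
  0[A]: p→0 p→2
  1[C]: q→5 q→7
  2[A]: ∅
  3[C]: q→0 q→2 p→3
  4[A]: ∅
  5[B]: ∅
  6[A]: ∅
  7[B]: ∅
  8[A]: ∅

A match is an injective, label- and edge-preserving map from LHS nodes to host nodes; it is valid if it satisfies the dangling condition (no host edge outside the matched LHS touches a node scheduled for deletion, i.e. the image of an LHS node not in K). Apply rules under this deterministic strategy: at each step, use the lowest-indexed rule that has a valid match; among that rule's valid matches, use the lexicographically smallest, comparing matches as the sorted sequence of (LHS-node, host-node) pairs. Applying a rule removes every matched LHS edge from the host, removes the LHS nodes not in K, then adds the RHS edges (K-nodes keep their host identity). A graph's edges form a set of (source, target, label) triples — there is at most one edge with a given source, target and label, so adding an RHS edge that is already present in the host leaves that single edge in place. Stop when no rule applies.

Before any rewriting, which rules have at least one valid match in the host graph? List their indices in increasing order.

Answer: [R0,R3]

Steps:
R0: 3 valid matches — {0↦0, 1↦4}, {0↦0, 1↦6}, {0↦0, 1↦8}
R1: no valid match — LHS pattern not found
R2: no valid match — LHS pattern not found
R3: 24 valid matches — {0↦5, 1↦4, 2↦1, 3↦0}, {0↦5, 1↦4, 2↦1, 3↦2}, {0↦5, 1↦4, 2↦1, 3↦6} (+21 more)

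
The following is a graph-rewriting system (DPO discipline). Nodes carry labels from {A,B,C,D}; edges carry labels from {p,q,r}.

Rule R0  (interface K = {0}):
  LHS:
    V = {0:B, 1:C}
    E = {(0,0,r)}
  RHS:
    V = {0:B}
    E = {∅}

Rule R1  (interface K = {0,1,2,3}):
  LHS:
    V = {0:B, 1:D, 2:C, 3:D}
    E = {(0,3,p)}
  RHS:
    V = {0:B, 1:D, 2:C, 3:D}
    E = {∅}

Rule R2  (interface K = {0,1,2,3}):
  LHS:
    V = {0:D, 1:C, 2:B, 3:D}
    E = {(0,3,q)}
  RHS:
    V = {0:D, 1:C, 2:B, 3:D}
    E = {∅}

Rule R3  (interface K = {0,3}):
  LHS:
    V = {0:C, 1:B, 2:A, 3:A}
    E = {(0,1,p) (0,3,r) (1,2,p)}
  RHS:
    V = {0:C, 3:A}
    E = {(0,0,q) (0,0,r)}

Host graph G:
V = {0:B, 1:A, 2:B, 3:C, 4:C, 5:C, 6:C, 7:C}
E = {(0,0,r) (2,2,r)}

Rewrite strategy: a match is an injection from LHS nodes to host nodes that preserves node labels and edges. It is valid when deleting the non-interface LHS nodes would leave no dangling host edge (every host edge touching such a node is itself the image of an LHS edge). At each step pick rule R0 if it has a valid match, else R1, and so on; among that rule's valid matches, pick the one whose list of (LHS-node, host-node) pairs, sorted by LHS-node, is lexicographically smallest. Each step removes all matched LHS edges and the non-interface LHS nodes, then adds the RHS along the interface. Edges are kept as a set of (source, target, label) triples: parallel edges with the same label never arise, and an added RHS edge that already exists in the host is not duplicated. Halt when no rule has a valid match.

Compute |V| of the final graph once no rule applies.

initial: |V|=8 |E|=2  E = 0-r->0 2-r->2
step 1: apply R0 at {0↦0, 1↦3}  → |V|=7 |E|=1  E = 2-r->2
step 2: apply R0 at {0↦2, 1↦4}  → |V|=6 |E|=0  E = ∅
normal form: no rule applies after step 2
NF nodes: {0:B, 1:A, 2:B, 5:C, 6:C, 7:C}

Answer: 6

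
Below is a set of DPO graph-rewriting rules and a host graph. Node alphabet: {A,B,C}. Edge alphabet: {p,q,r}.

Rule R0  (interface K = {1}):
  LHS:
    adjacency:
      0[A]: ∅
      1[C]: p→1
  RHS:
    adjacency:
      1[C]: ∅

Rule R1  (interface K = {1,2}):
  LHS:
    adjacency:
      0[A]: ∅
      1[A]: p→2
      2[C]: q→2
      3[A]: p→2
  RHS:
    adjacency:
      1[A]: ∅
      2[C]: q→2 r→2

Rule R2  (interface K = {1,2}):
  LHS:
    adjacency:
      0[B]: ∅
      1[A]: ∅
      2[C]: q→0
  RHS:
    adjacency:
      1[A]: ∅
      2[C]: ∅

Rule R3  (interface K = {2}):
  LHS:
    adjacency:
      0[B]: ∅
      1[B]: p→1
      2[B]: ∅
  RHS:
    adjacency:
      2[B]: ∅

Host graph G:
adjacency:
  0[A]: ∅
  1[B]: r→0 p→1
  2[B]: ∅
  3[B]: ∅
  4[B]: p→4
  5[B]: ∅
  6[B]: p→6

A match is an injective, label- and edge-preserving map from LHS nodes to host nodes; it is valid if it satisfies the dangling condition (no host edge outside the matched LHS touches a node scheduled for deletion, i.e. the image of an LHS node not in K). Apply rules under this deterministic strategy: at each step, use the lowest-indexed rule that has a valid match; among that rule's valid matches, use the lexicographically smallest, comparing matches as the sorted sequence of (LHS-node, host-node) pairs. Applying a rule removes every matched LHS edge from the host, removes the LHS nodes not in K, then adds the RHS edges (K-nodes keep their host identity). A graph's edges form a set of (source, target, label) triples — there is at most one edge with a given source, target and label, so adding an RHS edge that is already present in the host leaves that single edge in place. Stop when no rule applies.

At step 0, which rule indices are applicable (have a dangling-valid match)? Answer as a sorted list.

R0: no valid match — LHS pattern not found
R1: no valid match — LHS pattern not found
R2: no valid match — LHS pattern not found
R3: 24 valid matches — {0↦2, 1↦4, 2↦1}, {0↦2, 1↦4, 2↦3}, {0↦2, 1↦4, 2↦5} (+21 more)

Answer: [R3]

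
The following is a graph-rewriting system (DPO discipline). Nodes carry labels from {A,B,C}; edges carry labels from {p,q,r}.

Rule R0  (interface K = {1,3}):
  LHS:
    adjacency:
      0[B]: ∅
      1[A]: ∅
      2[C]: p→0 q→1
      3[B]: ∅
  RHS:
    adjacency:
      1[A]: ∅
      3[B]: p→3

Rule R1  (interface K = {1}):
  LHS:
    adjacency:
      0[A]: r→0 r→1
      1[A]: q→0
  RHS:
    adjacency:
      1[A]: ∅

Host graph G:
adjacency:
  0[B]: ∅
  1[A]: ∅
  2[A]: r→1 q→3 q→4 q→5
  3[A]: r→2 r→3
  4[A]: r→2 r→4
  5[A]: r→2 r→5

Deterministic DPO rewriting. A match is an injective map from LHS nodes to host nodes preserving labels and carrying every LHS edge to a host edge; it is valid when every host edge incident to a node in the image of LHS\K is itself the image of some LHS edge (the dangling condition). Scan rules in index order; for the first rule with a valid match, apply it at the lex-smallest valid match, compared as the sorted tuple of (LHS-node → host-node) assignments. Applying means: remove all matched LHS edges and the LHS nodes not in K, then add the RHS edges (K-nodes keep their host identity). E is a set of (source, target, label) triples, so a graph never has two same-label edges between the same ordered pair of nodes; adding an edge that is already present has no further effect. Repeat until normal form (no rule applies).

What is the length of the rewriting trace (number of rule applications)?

Answer: 3

Derivation:
start.  V:6 E:10  edges: 2-r->1 2-q->3 2-q->4 2-q->5 3-r->2 3-r->3 4-r->2 4-r->4 5-r->2 5-r->5
1. fire R1 via {0↦3, 1↦2}  →  V:5 E:7  edges: 2-r->1 2-q->4 2-q->5 4-r->2 4-r->4 5-r->2 5-r->5
2. fire R1 via {0↦4, 1↦2}  →  V:4 E:4  edges: 2-r->1 2-q->5 5-r->2 5-r->5
3. fire R1 via {0↦5, 1↦2}  →  V:3 E:1  edges: 2-r->1
normal form: no rule applies after step 3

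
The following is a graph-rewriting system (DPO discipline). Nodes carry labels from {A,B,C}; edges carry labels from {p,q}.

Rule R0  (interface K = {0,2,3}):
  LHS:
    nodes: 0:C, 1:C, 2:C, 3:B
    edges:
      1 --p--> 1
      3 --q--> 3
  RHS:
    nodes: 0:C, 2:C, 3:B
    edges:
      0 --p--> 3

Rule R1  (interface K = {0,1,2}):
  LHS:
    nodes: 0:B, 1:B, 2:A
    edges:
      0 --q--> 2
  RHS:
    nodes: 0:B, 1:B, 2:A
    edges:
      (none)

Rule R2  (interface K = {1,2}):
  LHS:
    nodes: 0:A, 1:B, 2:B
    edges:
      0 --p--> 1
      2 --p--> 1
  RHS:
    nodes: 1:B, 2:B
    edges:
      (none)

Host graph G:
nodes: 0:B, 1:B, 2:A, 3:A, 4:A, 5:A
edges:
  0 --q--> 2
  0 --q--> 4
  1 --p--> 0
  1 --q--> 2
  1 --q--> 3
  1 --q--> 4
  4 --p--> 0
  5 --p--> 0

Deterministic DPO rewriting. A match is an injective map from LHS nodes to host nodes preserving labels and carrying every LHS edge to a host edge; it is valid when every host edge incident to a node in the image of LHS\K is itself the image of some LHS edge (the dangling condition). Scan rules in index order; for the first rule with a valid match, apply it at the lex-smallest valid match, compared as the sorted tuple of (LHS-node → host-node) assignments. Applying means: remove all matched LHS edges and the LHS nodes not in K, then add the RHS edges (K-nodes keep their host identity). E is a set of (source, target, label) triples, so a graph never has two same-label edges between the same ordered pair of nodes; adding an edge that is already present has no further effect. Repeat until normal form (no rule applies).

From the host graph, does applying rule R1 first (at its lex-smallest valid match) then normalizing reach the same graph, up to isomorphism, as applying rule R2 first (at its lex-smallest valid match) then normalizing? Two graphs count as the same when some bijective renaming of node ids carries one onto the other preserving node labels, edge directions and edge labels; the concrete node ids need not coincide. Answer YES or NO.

Answer: YES

Rewrite trace:
branch R1-first: apply at {0↦0, 1↦1, 2↦2} → |E|=7, then 5 more step(s) → NF |V|=5 |E|=1 V={0:B, 1:B, 2:A, 3:A, 5:A} E=5-p->0
branch R2-first: apply at {0↦5, 1↦0, 2↦1} → |E|=6, then 5 more step(s) → NF |V|=5 |E|=1 V={0:B, 1:B, 2:A, 3:A, 4:A} E=4-p->0
graphs isomorphic (equal up to label-preserving node renaming)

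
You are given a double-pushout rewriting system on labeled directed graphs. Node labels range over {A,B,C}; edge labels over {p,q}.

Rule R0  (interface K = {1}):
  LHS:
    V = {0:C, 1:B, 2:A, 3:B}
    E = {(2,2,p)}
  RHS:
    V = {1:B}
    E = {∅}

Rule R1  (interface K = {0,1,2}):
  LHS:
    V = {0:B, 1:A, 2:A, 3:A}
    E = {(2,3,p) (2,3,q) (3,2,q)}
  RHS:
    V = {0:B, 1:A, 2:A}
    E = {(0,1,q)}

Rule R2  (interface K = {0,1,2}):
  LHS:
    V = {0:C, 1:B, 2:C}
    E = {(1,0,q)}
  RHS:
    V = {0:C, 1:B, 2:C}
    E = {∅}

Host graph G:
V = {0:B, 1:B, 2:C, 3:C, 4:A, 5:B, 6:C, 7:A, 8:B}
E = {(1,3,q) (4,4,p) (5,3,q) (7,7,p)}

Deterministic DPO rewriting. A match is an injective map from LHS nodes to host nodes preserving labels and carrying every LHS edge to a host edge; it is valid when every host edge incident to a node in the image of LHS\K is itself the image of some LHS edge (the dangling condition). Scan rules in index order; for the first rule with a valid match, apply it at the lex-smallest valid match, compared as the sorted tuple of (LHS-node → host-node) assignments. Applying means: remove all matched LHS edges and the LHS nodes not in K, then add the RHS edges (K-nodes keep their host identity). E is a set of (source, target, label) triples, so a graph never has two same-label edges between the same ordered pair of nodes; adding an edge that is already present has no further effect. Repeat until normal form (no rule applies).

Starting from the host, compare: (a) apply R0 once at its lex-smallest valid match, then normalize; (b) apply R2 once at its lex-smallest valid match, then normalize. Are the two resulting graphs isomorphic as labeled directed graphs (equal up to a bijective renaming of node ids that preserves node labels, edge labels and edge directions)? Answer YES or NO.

Answer: NO

Derivation:
branch R0-first: apply at {0↦2, 1↦0, 2↦4, 3↦8} → |E|=3, then 1 more step(s) → NF |V|=3 |E|=2 V={1:B, 3:C, 5:B} E=1-q->3 5-q->3
branch R2-first: apply at {0↦3, 1↦1, 2↦2} → |E|=3, then 2 more step(s) → NF |V|=3 |E|=1 V={0:B, 3:C, 5:B} E=5-q->3
graphs not isomorphic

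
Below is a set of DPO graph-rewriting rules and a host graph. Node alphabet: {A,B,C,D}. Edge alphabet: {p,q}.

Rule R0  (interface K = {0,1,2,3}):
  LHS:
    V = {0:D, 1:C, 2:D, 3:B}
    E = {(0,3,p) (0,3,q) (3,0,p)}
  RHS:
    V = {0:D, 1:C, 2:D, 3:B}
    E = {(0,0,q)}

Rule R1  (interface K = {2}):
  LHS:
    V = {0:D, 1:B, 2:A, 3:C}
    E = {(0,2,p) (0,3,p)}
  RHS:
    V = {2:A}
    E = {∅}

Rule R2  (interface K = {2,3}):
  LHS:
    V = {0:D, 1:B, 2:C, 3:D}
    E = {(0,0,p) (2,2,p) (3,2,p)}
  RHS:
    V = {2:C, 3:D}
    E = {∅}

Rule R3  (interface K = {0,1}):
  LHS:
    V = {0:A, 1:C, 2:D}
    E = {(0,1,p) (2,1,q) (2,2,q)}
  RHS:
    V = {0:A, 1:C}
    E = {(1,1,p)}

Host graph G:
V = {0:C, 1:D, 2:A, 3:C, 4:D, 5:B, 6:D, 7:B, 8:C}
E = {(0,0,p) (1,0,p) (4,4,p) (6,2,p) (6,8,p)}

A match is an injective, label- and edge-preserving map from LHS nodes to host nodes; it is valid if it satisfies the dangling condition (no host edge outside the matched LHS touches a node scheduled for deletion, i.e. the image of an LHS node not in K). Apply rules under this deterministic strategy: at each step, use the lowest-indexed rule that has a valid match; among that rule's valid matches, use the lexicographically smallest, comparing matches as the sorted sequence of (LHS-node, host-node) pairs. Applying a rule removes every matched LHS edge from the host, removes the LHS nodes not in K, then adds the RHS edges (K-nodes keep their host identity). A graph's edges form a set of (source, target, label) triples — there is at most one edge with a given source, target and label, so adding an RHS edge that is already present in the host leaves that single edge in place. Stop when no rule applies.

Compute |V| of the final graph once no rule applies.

Answer: 4

Rewrite trace:
[0] host  ⇒  9 nodes, 5 edges  {0-p->0 1-p->0 4-p->4 6-p->2 6-p->8}
[1] R1 @ {0↦6, 1↦5, 2↦2, 3↦8}  ⇒  6 nodes, 3 edges  {0-p->0 1-p->0 4-p->4}
[2] R2 @ {0↦4, 1↦7, 2↦0, 3↦1}  ⇒  4 nodes, 0 edges  {∅}
final graph: no rule applies after step 2
NF nodes: {0:C, 1:D, 2:A, 3:C}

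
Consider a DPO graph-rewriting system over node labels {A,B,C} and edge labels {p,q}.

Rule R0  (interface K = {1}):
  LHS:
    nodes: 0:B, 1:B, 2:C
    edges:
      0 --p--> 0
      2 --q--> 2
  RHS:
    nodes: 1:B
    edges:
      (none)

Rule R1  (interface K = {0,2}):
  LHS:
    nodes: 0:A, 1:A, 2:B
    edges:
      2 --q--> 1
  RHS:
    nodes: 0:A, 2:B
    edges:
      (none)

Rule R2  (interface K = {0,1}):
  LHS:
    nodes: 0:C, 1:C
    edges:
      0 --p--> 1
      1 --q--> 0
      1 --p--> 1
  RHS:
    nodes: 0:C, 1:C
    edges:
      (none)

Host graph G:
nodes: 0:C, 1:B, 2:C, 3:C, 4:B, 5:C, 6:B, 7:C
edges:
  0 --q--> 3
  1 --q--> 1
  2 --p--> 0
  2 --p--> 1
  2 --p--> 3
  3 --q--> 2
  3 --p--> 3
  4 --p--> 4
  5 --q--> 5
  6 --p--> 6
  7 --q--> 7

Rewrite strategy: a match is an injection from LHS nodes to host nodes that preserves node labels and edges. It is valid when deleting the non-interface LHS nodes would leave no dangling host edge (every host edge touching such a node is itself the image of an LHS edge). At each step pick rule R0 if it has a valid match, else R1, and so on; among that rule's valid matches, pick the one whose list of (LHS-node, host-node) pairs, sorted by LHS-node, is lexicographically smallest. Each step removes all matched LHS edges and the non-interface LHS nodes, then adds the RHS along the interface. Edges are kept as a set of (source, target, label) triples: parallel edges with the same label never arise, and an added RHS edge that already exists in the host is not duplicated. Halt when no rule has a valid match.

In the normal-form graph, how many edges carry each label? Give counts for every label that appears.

start.  V:8 E:11  edges: 0-q->3 1-q->1 2-p->0 2-p->1 2-p->3 3-q->2 3-p->3 4-p->4 5-q->5 6-p->6 7-q->7
1. fire R0 via {0↦4, 1↦1, 2↦5}  →  V:6 E:9  edges: 0-q->3 1-q->1 2-p->0 2-p->1 2-p->3 3-q->2 3-p->3 6-p->6 7-q->7
2. fire R0 via {0↦6, 1↦1, 2↦7}  →  V:4 E:7  edges: 0-q->3 1-q->1 2-p->0 2-p->1 2-p->3 3-q->2 3-p->3
3. fire R2 via {0↦2, 1↦3}  →  V:4 E:4  edges: 0-q->3 1-q->1 2-p->0 2-p->1
final graph: no rule applies after step 3
NF edges: [(0, 3, 'q'), (1, 1, 'q'), (2, 0, 'p'), (2, 1, 'p')]

Answer: p:2 q:2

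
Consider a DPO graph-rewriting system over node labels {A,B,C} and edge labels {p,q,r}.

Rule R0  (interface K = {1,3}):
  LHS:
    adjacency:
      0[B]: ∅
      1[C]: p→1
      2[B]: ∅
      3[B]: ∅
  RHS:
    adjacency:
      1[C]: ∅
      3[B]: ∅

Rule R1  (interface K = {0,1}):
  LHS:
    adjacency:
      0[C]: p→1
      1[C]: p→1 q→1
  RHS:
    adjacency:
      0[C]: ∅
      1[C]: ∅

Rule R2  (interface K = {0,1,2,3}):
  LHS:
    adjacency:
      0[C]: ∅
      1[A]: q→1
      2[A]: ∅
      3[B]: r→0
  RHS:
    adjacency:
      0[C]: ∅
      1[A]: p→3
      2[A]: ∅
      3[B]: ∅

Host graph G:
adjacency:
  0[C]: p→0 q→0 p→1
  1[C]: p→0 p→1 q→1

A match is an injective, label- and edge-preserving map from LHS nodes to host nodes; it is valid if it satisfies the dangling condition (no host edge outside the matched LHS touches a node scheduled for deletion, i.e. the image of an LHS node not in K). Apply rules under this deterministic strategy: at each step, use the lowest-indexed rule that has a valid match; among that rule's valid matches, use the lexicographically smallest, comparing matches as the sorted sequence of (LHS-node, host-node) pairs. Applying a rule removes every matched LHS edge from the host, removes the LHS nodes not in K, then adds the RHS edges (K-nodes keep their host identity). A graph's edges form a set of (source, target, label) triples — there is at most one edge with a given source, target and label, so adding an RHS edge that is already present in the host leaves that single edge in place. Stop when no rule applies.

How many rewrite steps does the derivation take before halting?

Answer: 2

Steps:
[0] host  ⇒  2 nodes, 6 edges  {0-p->0 0-q->0 0-p->1 1-p->0 1-p->1 1-q->1}
[1] R1 @ {0↦0, 1↦1}  ⇒  2 nodes, 3 edges  {0-p->0 0-q->0 1-p->0}
[2] R1 @ {0↦1, 1↦0}  ⇒  2 nodes, 0 edges  {∅}
normal form: no rule applies after step 2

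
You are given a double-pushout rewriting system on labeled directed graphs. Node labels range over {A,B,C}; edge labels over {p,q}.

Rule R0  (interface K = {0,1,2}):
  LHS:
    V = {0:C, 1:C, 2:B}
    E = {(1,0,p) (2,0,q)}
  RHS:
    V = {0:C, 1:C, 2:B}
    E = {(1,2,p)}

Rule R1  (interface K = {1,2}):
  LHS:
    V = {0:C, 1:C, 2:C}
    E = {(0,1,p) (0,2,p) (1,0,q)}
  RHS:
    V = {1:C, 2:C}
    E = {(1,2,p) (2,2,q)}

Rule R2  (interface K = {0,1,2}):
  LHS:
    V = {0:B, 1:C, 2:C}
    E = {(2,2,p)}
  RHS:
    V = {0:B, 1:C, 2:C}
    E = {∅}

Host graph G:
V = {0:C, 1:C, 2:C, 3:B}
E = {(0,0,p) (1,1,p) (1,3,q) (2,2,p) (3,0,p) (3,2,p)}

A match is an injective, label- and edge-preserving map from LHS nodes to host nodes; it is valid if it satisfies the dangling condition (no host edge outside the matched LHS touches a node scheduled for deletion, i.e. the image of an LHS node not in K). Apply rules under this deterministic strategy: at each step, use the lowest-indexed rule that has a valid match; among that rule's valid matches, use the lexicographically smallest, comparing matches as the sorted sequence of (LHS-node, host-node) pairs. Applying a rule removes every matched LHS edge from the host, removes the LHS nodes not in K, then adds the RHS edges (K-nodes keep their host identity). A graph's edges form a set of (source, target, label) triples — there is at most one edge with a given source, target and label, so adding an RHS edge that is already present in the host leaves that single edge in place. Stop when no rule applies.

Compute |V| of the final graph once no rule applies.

Answer: 4

Steps:
initial: |V|=4 |E|=6  E = 0-p->0 1-p->1 1-q->3 2-p->2 3-p->0 3-p->2
step 1: apply R2 at {0↦3, 1↦0, 2↦1}  → |V|=4 |E|=5  E = 0-p->0 1-q->3 2-p->2 3-p->0 3-p->2
step 2: apply R2 at {0↦3, 1↦0, 2↦2}  → |V|=4 |E|=4  E = 0-p->0 1-q->3 3-p->0 3-p->2
step 3: apply R2 at {0↦3, 1↦1, 2↦0}  → |V|=4 |E|=3  E = 1-q->3 3-p->0 3-p->2
normal form: no rule applies after step 3
NF nodes: {0:C, 1:C, 2:C, 3:B}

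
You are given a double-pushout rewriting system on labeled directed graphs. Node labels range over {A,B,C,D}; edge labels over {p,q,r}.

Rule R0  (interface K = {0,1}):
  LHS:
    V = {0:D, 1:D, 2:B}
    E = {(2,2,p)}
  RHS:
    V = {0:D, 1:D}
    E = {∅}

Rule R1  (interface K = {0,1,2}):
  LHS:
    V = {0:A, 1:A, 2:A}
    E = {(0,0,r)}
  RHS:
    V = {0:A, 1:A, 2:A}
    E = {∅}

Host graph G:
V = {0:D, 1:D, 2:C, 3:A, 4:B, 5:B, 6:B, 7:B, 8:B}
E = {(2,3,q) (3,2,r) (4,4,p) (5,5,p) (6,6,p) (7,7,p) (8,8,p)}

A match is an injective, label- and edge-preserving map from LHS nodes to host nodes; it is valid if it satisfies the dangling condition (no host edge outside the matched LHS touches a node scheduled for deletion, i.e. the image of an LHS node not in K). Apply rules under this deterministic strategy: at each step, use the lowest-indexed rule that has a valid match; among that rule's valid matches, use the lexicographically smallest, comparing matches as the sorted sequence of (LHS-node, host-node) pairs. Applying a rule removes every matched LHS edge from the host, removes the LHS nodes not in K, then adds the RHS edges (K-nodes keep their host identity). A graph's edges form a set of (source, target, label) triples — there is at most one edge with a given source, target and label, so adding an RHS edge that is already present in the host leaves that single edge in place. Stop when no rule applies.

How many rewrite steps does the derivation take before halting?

[0] host  ⇒  9 nodes, 7 edges  {2-q->3 3-r->2 4-p->4 5-p->5 6-p->6 7-p->7 8-p->8}
[1] R0 @ {0↦0, 1↦1, 2↦4}  ⇒  8 nodes, 6 edges  {2-q->3 3-r->2 5-p->5 6-p->6 7-p->7 8-p->8}
[2] R0 @ {0↦0, 1↦1, 2↦5}  ⇒  7 nodes, 5 edges  {2-q->3 3-r->2 6-p->6 7-p->7 8-p->8}
[3] R0 @ {0↦0, 1↦1, 2↦6}  ⇒  6 nodes, 4 edges  {2-q->3 3-r->2 7-p->7 8-p->8}
[4] R0 @ {0↦0, 1↦1, 2↦7}  ⇒  5 nodes, 3 edges  {2-q->3 3-r->2 8-p->8}
[5] R0 @ {0↦0, 1↦1, 2↦8}  ⇒  4 nodes, 2 edges  {2-q->3 3-r->2}
normal form: no rule applies after step 5

Answer: 5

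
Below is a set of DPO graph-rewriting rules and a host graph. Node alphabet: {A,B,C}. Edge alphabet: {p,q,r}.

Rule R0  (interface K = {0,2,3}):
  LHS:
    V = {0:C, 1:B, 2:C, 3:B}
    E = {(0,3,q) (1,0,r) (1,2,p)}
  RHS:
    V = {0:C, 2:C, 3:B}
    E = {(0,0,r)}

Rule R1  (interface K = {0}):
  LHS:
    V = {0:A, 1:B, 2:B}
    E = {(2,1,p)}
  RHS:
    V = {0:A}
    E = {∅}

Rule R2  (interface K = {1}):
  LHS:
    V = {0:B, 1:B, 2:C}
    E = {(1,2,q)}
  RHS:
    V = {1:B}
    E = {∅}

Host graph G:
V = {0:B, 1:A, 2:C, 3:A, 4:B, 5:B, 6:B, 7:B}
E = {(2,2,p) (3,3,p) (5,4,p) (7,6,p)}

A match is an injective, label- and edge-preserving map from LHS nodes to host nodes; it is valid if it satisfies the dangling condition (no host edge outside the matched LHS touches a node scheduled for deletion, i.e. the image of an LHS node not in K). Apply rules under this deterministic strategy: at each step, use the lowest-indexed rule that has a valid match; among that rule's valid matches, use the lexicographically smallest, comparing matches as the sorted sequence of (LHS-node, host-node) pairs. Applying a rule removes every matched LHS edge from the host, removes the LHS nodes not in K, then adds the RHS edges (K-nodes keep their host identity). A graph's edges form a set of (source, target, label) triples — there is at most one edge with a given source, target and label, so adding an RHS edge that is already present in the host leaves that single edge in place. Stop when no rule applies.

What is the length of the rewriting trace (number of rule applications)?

Answer: 2

Rewrite trace:
initial: |V|=8 |E|=4  E = 2-p->2 3-p->3 5-p->4 7-p->6
step 1: apply R1 at {0↦1, 1↦4, 2↦5}  → |V|=6 |E|=3  E = 2-p->2 3-p->3 7-p->6
step 2: apply R1 at {0↦1, 1↦6, 2↦7}  → |V|=4 |E|=2  E = 2-p->2 3-p->3
halt: no rule applies after step 2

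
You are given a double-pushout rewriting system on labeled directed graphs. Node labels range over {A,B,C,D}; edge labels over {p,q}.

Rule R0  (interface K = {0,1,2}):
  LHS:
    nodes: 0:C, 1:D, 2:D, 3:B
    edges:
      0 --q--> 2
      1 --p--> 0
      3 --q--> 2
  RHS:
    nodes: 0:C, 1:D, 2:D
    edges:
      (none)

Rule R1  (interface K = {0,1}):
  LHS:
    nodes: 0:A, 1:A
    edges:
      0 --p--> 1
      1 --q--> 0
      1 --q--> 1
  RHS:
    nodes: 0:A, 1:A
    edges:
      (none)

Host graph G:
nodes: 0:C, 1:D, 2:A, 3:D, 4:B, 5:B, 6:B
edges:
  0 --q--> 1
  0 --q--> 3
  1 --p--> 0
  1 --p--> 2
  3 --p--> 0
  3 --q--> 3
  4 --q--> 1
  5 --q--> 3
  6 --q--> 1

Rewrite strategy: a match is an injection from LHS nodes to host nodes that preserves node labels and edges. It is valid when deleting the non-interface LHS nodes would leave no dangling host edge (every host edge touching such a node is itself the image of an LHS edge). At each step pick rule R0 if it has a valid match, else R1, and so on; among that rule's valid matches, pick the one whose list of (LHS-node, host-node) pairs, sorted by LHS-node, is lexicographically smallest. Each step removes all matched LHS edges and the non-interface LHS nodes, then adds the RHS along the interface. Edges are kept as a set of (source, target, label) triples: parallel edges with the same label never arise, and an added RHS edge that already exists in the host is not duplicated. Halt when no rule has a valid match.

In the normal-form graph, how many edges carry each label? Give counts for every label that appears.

start.  V:7 E:9  edges: 0-q->1 0-q->3 1-p->0 1-p->2 3-p->0 3-q->3 4-q->1 5-q->3 6-q->1
1. fire R0 via {0↦0, 1↦1, 2↦3, 3↦5}  →  V:6 E:6  edges: 0-q->1 1-p->2 3-p->0 3-q->3 4-q->1 6-q->1
2. fire R0 via {0↦0, 1↦3, 2↦1, 3↦4}  →  V:5 E:3  edges: 1-p->2 3-q->3 6-q->1
final graph: no rule applies after step 2
NF edges: [(1, 2, 'p'), (3, 3, 'q'), (6, 1, 'q')]

Answer: p:1 q:2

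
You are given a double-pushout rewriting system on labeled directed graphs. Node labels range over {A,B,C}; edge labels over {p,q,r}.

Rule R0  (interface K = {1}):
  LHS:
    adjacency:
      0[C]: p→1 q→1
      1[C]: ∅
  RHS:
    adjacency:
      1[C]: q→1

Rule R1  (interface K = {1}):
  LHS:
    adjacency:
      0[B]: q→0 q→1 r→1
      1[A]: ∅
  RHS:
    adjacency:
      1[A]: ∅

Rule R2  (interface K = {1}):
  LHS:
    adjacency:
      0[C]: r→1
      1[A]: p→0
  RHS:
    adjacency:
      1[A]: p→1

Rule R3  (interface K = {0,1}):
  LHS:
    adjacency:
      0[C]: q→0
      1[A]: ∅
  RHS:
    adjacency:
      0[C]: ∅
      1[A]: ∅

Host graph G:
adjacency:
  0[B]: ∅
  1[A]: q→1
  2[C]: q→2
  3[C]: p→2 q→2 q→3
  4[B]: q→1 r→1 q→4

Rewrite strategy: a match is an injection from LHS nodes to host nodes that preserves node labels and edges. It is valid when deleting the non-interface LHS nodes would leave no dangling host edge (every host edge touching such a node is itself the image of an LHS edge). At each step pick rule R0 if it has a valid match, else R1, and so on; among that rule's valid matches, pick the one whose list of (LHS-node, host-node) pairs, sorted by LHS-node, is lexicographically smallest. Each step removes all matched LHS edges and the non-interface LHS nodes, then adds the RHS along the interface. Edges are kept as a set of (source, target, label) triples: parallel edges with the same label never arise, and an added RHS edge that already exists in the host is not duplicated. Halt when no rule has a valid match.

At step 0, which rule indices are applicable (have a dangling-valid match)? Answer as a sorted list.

Answer: [R1,R3]

Derivation:
R0: no valid match — 1 raw match, all fail dangling condition
R1: 1 valid match — {0↦4, 1↦1}
R2: no valid match — LHS pattern not found
R3: 2 valid matches — {0↦2, 1↦1}, {0↦3, 1↦1}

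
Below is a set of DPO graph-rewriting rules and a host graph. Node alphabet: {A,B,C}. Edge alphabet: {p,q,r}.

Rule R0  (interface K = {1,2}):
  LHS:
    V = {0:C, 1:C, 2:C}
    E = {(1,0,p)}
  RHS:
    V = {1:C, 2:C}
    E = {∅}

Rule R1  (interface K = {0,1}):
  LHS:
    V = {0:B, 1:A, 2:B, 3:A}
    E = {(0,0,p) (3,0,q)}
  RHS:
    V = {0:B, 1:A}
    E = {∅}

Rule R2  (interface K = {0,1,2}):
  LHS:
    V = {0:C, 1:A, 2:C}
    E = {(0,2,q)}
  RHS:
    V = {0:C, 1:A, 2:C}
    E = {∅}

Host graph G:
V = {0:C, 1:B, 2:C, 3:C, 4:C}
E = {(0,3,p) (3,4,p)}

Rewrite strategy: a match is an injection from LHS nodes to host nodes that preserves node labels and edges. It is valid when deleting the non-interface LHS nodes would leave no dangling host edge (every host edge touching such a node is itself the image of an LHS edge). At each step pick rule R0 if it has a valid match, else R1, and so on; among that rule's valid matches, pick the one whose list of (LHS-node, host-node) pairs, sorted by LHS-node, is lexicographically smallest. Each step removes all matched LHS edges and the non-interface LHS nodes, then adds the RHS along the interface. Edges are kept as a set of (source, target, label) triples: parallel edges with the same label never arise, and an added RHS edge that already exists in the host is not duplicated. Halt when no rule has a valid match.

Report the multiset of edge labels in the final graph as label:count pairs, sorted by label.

Answer: (no edges)

Rewrite trace:
start.  V:5 E:2  edges: 0-p->3 3-p->4
1. fire R0 via {0↦4, 1↦3, 2↦0}  →  V:4 E:1  edges: 0-p->3
2. fire R0 via {0↦3, 1↦0, 2↦2}  →  V:3 E:0  edges: ∅
halt: no rule applies after step 2
NF edges: []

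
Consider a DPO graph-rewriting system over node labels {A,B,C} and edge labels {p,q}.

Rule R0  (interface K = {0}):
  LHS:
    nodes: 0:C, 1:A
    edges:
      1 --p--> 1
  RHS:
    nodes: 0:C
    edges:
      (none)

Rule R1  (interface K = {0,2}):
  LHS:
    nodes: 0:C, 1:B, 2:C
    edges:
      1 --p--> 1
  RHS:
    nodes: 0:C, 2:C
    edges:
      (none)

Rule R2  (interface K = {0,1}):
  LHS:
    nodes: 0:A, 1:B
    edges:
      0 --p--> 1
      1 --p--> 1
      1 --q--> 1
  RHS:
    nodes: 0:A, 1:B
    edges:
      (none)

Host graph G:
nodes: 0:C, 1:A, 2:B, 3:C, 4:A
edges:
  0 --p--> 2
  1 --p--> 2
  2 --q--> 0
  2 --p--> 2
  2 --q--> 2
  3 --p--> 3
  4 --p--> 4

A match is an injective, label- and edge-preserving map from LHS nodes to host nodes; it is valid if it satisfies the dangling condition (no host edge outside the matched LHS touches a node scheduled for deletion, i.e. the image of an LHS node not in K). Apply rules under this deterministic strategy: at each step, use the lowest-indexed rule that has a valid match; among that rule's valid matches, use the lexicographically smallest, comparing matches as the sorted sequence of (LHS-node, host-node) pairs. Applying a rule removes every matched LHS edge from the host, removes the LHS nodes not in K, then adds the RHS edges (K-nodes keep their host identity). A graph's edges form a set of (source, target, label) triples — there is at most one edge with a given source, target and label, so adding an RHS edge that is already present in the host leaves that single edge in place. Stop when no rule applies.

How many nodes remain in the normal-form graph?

initial: |V|=5 |E|=7  E = 0-p->2 1-p->2 2-q->0 2-p->2 2-q->2 3-p->3 4-p->4
step 1: apply R0 at {0↦0, 1↦4}  → |V|=4 |E|=6  E = 0-p->2 1-p->2 2-q->0 2-p->2 2-q->2 3-p->3
step 2: apply R2 at {0↦1, 1↦2}  → |V|=4 |E|=3  E = 0-p->2 2-q->0 3-p->3
final graph: no rule applies after step 2
NF nodes: {0:C, 1:A, 2:B, 3:C}

Answer: 4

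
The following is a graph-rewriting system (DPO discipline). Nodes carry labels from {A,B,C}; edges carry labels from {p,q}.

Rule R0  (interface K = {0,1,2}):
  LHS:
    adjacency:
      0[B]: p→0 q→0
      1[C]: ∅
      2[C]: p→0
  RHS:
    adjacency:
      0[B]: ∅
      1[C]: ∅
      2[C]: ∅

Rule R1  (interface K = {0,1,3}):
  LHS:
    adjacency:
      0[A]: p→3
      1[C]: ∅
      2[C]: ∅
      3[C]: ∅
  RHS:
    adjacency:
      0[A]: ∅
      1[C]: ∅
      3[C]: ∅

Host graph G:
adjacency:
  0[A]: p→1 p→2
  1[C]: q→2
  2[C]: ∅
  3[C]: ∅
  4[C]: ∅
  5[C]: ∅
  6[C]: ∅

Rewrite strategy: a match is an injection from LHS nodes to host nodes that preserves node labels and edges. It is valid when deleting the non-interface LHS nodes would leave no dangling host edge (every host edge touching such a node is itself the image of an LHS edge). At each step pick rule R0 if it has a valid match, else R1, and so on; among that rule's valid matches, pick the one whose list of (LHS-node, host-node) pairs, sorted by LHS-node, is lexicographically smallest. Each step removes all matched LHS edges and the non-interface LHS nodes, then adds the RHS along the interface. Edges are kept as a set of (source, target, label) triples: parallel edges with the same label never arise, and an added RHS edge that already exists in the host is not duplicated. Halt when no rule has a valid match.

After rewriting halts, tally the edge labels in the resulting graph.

Answer: q:1

Rewrite trace:
start.  V:7 E:3  edges: 0-p->1 0-p->2 1-q->2
1. fire R1 via {0↦0, 1↦1, 2↦3, 3↦2}  →  V:6 E:2  edges: 0-p->1 1-q->2
2. fire R1 via {0↦0, 1↦2, 2↦4, 3↦1}  →  V:5 E:1  edges: 1-q->2
final graph: no rule applies after step 2
NF edges: [(1, 2, 'q')]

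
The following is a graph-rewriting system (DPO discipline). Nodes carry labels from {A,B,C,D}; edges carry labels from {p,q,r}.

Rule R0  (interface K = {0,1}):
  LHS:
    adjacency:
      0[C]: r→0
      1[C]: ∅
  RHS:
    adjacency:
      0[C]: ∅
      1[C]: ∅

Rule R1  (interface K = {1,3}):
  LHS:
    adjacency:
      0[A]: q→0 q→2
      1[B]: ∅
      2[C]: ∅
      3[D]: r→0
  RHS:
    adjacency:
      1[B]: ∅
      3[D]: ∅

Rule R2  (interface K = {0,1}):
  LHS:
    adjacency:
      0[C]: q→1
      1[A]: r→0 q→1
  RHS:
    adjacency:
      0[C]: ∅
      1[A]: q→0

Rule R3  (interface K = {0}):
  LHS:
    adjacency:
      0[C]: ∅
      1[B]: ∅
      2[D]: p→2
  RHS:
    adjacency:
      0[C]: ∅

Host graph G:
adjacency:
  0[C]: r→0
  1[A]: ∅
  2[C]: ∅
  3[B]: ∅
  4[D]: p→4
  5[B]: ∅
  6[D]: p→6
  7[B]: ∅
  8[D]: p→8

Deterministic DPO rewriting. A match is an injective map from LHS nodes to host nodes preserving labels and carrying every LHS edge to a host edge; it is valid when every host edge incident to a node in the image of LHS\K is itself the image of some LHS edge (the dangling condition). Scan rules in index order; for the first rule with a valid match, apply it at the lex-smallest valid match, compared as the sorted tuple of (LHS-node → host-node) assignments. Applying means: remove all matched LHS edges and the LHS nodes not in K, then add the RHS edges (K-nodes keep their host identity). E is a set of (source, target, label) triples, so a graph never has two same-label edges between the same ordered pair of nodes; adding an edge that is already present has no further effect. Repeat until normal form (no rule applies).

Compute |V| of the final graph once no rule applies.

Answer: 3

Rewrite trace:
[0] host  ⇒  9 nodes, 4 edges  {0-r->0 4-p->4 6-p->6 8-p->8}
[1] R0 @ {0↦0, 1↦2}  ⇒  9 nodes, 3 edges  {4-p->4 6-p->6 8-p->8}
[2] R3 @ {0↦0, 1↦3, 2↦4}  ⇒  7 nodes, 2 edges  {6-p->6 8-p->8}
[3] R3 @ {0↦0, 1↦5, 2↦6}  ⇒  5 nodes, 1 edges  {8-p->8}
[4] R3 @ {0↦0, 1↦7, 2↦8}  ⇒  3 nodes, 0 edges  {∅}
normal form: no rule applies after step 4
NF nodes: {0:C, 1:A, 2:C}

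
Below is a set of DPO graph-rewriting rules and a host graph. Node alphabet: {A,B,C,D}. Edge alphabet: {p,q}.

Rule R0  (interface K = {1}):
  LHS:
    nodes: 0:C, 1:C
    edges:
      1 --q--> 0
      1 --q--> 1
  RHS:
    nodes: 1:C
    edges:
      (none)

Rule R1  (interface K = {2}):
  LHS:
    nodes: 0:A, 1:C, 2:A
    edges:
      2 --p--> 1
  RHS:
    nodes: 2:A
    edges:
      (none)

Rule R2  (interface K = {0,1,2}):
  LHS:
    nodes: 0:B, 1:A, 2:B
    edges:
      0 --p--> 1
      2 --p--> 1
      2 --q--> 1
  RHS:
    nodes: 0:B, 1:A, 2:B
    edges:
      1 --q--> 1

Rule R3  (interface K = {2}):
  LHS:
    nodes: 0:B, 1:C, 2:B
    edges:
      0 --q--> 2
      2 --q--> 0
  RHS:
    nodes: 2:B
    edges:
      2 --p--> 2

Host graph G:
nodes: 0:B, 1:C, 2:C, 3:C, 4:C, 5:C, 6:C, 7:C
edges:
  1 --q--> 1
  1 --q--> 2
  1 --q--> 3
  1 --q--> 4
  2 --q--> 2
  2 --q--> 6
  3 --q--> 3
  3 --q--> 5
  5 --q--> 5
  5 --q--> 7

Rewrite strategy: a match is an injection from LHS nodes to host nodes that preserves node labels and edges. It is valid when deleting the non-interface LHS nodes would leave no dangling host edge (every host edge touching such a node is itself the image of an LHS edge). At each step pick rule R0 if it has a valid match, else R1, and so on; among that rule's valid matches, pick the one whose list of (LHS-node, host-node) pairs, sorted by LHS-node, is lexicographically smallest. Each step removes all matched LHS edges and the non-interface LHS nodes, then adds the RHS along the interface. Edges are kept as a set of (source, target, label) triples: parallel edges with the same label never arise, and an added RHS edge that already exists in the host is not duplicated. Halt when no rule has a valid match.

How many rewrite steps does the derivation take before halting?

Answer: 4

Rewrite trace:
initial: |V|=8 |E|=10  E = 1-q->1 1-q->2 1-q->3 1-q->4 2-q->2 2-q->6 3-q->3 3-q->5 5-q->5 5-q->7
step 1: apply R0 at {0↦4, 1↦1}  → |V|=7 |E|=8  E = 1-q->2 1-q->3 2-q->2 2-q->6 3-q->3 3-q->5 5-q->5 5-q->7
step 2: apply R0 at {0↦6, 1↦2}  → |V|=6 |E|=6  E = 1-q->2 1-q->3 3-q->3 3-q->5 5-q->5 5-q->7
step 3: apply R0 at {0↦7, 1↦5}  → |V|=5 |E|=4  E = 1-q->2 1-q->3 3-q->3 3-q->5
step 4: apply R0 at {0↦5, 1↦3}  → |V|=4 |E|=2  E = 1-q->2 1-q->3
final graph: no rule applies after step 4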